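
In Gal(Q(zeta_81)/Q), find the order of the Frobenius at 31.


The Frobenius at p in Gal(Q(zeta_n)/Q) = (Z/nZ)* is the class of p, so its order is ord_81(31), the smallest k >= 1 with 31^k = 1 mod 81.
n = 81 = 3^4, phi(81) = 54; the order divides phi(n).
Divisors of 54: 1, 2, 3, 6, 9, 18, 27, 54
Repeated squaring mod 81: 31^1 = 31, 31^2 = 70, 31^4 = 40, 31^8 = 61, 31^16 = 76, 31^32 = 25
Test divisors in increasing order:
  k=1: 31^1 = 31 mod 81
  k=2: 31^2 = 70 mod 81
  k=3: 31^3 = 70 * 31 = 64 mod 81
  k=6: 31^6 = 40 * 70 = 46 mod 81
  k=9: 31^9 = 61 * 31 = 28 mod 81
  k=18: 31^18 = 76 * 70 = 55 mod 81
  k=27: 31^27 = 76 * 61 * 70 * 31 = 1 mod 81  <- first divisor giving 1
Order = 27

27


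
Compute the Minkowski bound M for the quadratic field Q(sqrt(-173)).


d = -173, d mod 4 = 3, so disc(K) = 4d = -692; |disc(K)| = 692
Imaginary quadratic field, so n = 2, s = r2 = 1, r1 = 0
M = (n!/n^n) * (4/pi)^s * sqrt(|disc(K)|) = (2!/2^2) * (4/pi)^1 * sqrt(692)
= 0.5 * 1.273240 * 26.305893
= 16.7469

16.7469


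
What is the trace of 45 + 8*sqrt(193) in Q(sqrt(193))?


Tr(a + b*sqrt(d)) = (a + b*sqrt(d)) + (a - b*sqrt(d)) = 2a
= 2 * (45)
= 90

90


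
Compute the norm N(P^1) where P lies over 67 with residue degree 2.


N(P^a) = p^(a*f)
= 67^(1*2)
= 67^2
= 4489

4489


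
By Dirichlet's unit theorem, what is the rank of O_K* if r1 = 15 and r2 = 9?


By Dirichlet's unit theorem:
rank = r1 + r2 - 1
= 15 + 9 - 1
= 23

23


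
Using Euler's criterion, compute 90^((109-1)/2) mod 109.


p = 109 is prime and the exponent is (p-1)/2 = 54, so by Euler's criterion 90^54 = (90/109) = +1 or -1 mod 109.
Compute by square-and-multiply:
  54 = 32 + 16 + 4 + 2 (binary 110110)
  Repeated squaring mod 109: 90^1 = 90, 90^2 = 34, 90^4 = 66, 90^8 = 105, 90^16 = 16, 90^32 = 38
  90^54 = 90^32 * 90^16 * 90^4 * 90^2 = 38 * 16 * 66 * 34 mod 109
    38 * 16 = 608 = 63 mod 109
    63 * 66 = 4158 = 16 mod 109
    16 * 34 = 544 = 108 mod 109
  90^54 = 108 mod 109
Result 108 = p - 1 = -1 mod 109: 90 is a quadratic non-residue mod 109. As a residue in [0, p-1] the value is 108.
90^54 mod 109 = 108

108


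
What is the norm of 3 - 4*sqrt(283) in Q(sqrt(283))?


N(a + b*sqrt(d)) = a^2 - d*b^2
= (3)^2 - (283)*(-4)^2
= 9 - 4528
= -4519

-4519


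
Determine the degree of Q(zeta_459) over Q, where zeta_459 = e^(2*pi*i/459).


The degree equals Euler's totient phi(459).
459 = 3^3 * 17
phi(459) = 288

288


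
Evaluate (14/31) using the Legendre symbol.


p = 31 is prime, so compute (14/31) with the reciprocity algorithm (Jacobi-symbol steps: pull out 2s via (2/n), flip via reciprocity, reduce):
  pull out 2: (2/31) = +1  (since 31 mod 8 = 7)
  reciprocity: (7/31) -> -(31/7)
  reduce: (3/7)
  reciprocity: (3/7) -> -(7/3)
  reduce: (1/3)
  (1/3) = 1
Product of signs = 1
(14/31) = 1

1


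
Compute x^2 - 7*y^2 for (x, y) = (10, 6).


x^2 - d*y^2
= 10^2 - 7*6^2
= 100 - 252
= -152

-152


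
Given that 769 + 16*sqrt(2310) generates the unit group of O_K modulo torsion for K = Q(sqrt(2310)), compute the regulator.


epsilon = 769 + 16*sqrt(2310)
= 1537.9993
R = ln(1537.9993)
= 7.3382

7.3382


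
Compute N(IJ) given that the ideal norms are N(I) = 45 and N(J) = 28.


N(IJ) = N(I) * N(J)
= 45 * 28
= 1260

1260


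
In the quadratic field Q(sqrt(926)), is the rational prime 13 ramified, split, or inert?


K = Q(sqrt(926)). Since d mod 4 = 2, disc(K) = 3704.
Check p | disc: 3704 mod 13 = 12.
p does not divide disc. Compute Legendre symbol (d/p):
3^((13-1)/2) mod 13 = 1
(d/p) = 1, so p splits: (p) = P*P' with e=1, f=1, g=2.
Therefore p is split.

split


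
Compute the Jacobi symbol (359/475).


Compute (359/475) via quadratic reciprocity:
  reciprocity: (359/475) -> -(475/359)
  reduce: (116/359)
  pull out 2: (2/359) = +1  (since 359 mod 8 = 7)
  pull out 2: (2/359) = +1  (since 359 mod 8 = 7)
  reciprocity: (29/359) -> +(359/29)
  reduce: (11/29)
  reciprocity: (11/29) -> +(29/11)
  reduce: (7/11)
  reciprocity: (7/11) -> -(11/7)
  reduce: (4/7)
  pull out 2: (2/7) = +1  (since 7 mod 8 = 7)
  pull out 2: (2/7) = +1  (since 7 mod 8 = 7)
  (1/7) = 1
Product of signs = 1

1


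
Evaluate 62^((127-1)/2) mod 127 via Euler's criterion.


p = 127 is prime and the exponent is (p-1)/2 = 63, so by Euler's criterion 62^63 = (62/127) = +1 or -1 mod 127.
Compute by square-and-multiply:
  63 = 32 + 16 + 8 + 4 + 2 + 1 (binary 111111)
  Repeated squaring mod 127: 62^1 = 62, 62^2 = 34, 62^4 = 13, 62^8 = 42, 62^16 = 113, 62^32 = 69
  62^63 = 62^32 * 62^16 * 62^8 * 62^4 * 62^2 * 62^1 = 69 * 113 * 42 * 13 * 34 * 62 mod 127
    69 * 113 = 7797 = 50 mod 127
    50 * 42 = 2100 = 68 mod 127
    68 * 13 = 884 = 122 mod 127
    122 * 34 = 4148 = 84 mod 127
    84 * 62 = 5208 = 1 mod 127
  62^63 = 1 mod 127
Result 1: 62 is a quadratic residue mod 127.
62^63 mod 127 = 1

1


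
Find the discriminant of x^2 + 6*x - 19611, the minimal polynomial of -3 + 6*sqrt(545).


The element -3 + 6*sqrt(545) has minimal polynomial:
x^2 + 6*x - 19611
Discriminant = (6)^2 - 4*(-19611)
= 36 + 78444
= 78480

78480


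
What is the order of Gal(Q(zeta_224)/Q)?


|Gal(Q(zeta_224)/Q)| = phi(224)
= 96

96


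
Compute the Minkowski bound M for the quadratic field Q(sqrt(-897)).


d = -897, d mod 4 = 3, so disc(K) = 4d = -3588; |disc(K)| = 3588
Imaginary quadratic field, so n = 2, s = r2 = 1, r1 = 0
M = (n!/n^n) * (4/pi)^s * sqrt(|disc(K)|) = (2!/2^2) * (4/pi)^1 * sqrt(3588)
= 0.5 * 1.273240 * 59.899917
= 38.1335

38.1335


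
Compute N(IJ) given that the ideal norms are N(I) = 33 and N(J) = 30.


N(IJ) = N(I) * N(J)
= 33 * 30
= 990

990


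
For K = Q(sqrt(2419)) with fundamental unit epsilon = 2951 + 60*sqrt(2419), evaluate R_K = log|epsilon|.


epsilon = 2951 + 60*sqrt(2419)
= 5901.9998
R = ln(5901.9998)
= 8.6830

8.6830


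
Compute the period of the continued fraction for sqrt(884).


Run the CF algorithm for sqrt(884).
a_0 = floor(sqrt(884)) = 29; set m_0=0, q_0=1.
Recurrence: m' = q*a - m,  q' = (d - m'^2)/q,  a' = floor((a_0 + m')/q').
  step 1: m=29, q=43, a=1
  step 2: m=14, q=16, a=2
  step 3: m=18, q=35, a=1
  step 4: m=17, q=17, a=2
  step 5: m=17, q=35, a=1
  step 6: m=18, q=16, a=2
  step 7: m=14, q=43, a=1
  step 8: m=29, q=1, a=58
a_8 = 2*a_0 = 58, so the period closes here.
sqrt(884) = [29; 1, 2, 1, 2, 1, 2, 1, 58]
Period length = 8

8


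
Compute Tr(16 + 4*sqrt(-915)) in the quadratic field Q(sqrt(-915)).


Tr(a + b*sqrt(d)) = (a + b*sqrt(d)) + (a - b*sqrt(d)) = 2a
= 2 * (16)
= 32

32


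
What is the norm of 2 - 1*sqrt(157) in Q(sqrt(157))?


N(a + b*sqrt(d)) = a^2 - d*b^2
= (2)^2 - (157)*(-1)^2
= 4 - 157
= -153

-153


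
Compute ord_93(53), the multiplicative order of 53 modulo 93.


We want ord_93(53), the smallest k >= 1 with 53^k = 1 mod 93.
n = 93 = 3 * 31, phi(93) = 60; the order divides phi(n).
Divisors of 60: 1, 2, 3, 4, 5, 6, 10, 12, 15, 20, 30, 60
Repeated squaring mod 93: 53^1 = 53, 53^2 = 19, 53^4 = 82, 53^8 = 28, 53^16 = 40, 53^32 = 19
Test divisors in increasing order:
  k=1: 53^1 = 53 mod 93
  k=2: 53^2 = 19 mod 93
  k=3: 53^3 = 19 * 53 = 77 mod 93
  k=4: 53^4 = 82 mod 93
  k=5: 53^5 = 82 * 53 = 68 mod 93
  k=6: 53^6 = 82 * 19 = 70 mod 93
  k=10: 53^10 = 28 * 19 = 67 mod 93
  k=12: 53^12 = 28 * 82 = 64 mod 93
  k=15: 53^15 = 28 * 82 * 19 * 53 = 92 mod 93
  k=20: 53^20 = 40 * 82 = 25 mod 93
  k=30: 53^30 = 40 * 28 * 82 * 19 = 1 mod 93  <- first divisor giving 1
Order = 30

30


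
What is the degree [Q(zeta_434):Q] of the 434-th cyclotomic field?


The degree equals Euler's totient phi(434).
434 = 2 * 7 * 31
phi(434) = 180

180


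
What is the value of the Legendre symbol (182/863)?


p = 863 is prime, so compute (182/863) with the reciprocity algorithm (Jacobi-symbol steps: pull out 2s via (2/n), flip via reciprocity, reduce):
  pull out 2: (2/863) = +1  (since 863 mod 8 = 7)
  reciprocity: (91/863) -> -(863/91)
  reduce: (44/91)
  pull out 2: (2/91) = -1  (since 91 mod 8 = 3)
  pull out 2: (2/91) = -1  (since 91 mod 8 = 3)
  reciprocity: (11/91) -> -(91/11)
  reduce: (3/11)
  reciprocity: (3/11) -> -(11/3)
  reduce: (2/3)
  pull out 2: (2/3) = -1  (since 3 mod 8 = 3)
  (1/3) = 1
Product of signs = 1
(182/863) = 1

1


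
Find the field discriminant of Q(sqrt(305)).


For K = Q(sqrt(d)) with d squarefree: disc(K) = d if d = 1 mod 4, and disc(K) = 4d if d = 2 or 3 mod 4.
Here d = 305, and d mod 4 = 1.
d = 1 mod 4 (O_K = Z[(1+sqrt(d))/2]), so disc(K) = d = 305

305


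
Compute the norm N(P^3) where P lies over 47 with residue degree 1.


N(P^a) = p^(a*f)
= 47^(3*1)
= 47^3
= 103823

103823


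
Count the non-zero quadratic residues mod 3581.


For prime p, the number of non-zero quadratic residues is (p-1)/2.
= (3581-1)/2
= 1790

1790


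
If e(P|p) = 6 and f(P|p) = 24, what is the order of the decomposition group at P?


|D_P| = e * f
= 6 * 24
= 144

144


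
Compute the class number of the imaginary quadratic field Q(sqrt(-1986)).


K = Q(sqrt(-1986)). d mod 4 = 2, so D = disc(K) = 4d = -7944
h(K) equals the number of primitive reduced positive-definite forms (a, b, c) = a*x^2 + b*x*y + c*y^2 with b^2 - 4ac = D,
where reduced means |b| <= a <= c, with b >= 0 whenever |b| = a or a = c, and primitive means gcd(a, b, c) = 1.
Reduced forces 3a^2 <= |D| = 7944, so 1 <= a <= 51; b must have the parity of D, and c = (b^2 - D)/(4a) must be an integer >= a.
Enumerate a = 1..51, b in [-a, a]:
  a=1: (1, 0, 1986)  [1]
  a=2: (2, 0, 993)  [1]
  a=3: (3, 0, 662)  [1]
  a=4: none
  a=5: (5, -4, 398), (5, 4, 398)  [2]
  a=6: (6, 0, 331)  [1]
  a=7: (7, -6, 285), (7, 6, 285)  [2]
  a=8..9: none
  a=10: (10, -4, 199), (10, 4, 199)  [2]
  a=11: (11, -8, 182), (11, 8, 182)  [2]
  a=12: none
  a=13: (13, -8, 154), (13, 8, 154)  [2]
  a=14: (14, -8, 143), (14, 8, 143)  [2]
  a=15: (15, -6, 133), (15, 6, 133)  [2]
  a=16..18: none
  a=19: (19, -6, 105), (19, 6, 105)  [2]
  a=20: none
  a=21: (21, -6, 95), (21, 6, 95)  [2]
  a=22: (22, -8, 91), (22, 8, 91)  [2]
  a=23..24: none
  a=25: (25, -16, 82), (25, 16, 82)  [2]
  a=26: (26, -8, 77), (26, 8, 77)  [2]
  a=27..29: none
  a=30: (30, -24, 71), (30, 24, 71)  [2]
  a=31..32: none
  a=33: (33, -30, 67), (33, 30, 67)  [2]
  a=34: none
  a=35: (35, -34, 65), (35, -6, 57), (35, 6, 57), (35, 34, 65)  [4]
  a=36: none
  a=37: (37, -14, 55), (37, 14, 55)  [2]
  a=38: (38, -32, 59), (38, 32, 59)  [2]
  a=39: (39, -18, 53), (39, 18, 53)  [2]
  a=40: none
  a=41: (41, -16, 50), (41, 16, 50)  [2]
  a=42: (42, -36, 55), (42, 36, 55)  [2]
  a=43: (43, -22, 49), (43, 22, 49)  [2]
  a=44..51: none
Total reduced forms: 1 + 1 + 1 + 2 + 1 + 2 + 2 + 2 + 2 + 2 + 2 + 2 + 2 + 2 + 2 + 2 + 2 + 2 + 4 + 2 + 2 + 2 + 2 + 2 + 2 = 48
h = 48

48


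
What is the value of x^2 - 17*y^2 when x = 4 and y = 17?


x^2 - d*y^2
= 4^2 - 17*17^2
= 16 - 4913
= -4897

-4897


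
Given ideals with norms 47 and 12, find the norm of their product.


N(IJ) = N(I) * N(J)
= 47 * 12
= 564

564


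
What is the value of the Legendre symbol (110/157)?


p = 157 is prime, so compute (110/157) with the reciprocity algorithm (Jacobi-symbol steps: pull out 2s via (2/n), flip via reciprocity, reduce):
  pull out 2: (2/157) = -1  (since 157 mod 8 = 5)
  reciprocity: (55/157) -> +(157/55)
  reduce: (47/55)
  reciprocity: (47/55) -> -(55/47)
  reduce: (8/47)
  pull out 2: (2/47) = +1  (since 47 mod 8 = 7)
  pull out 2: (2/47) = +1  (since 47 mod 8 = 7)
  pull out 2: (2/47) = +1  (since 47 mod 8 = 7)
  (1/47) = 1
Product of signs = 1
(110/157) = 1

1


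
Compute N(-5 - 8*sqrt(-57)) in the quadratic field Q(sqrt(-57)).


N(a + b*sqrt(d)) = a^2 - d*b^2
= (-5)^2 - (-57)*(-8)^2
= 25 + 3648
= 3673

3673


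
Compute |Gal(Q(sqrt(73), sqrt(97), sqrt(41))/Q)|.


The 3 square roots of distinct primes are multiplicatively independent over Q,
so [K:Q] = 2^3 and Gal(K/Q) is isomorphic to (Z/2Z)^3.
|Gal| = 2^3 = 8

8


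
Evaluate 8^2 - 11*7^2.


x^2 - d*y^2
= 8^2 - 11*7^2
= 64 - 539
= -475

-475


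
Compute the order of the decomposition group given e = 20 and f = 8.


|D_P| = e * f
= 20 * 8
= 160

160


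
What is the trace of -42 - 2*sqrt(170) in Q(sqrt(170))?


Tr(a + b*sqrt(d)) = (a + b*sqrt(d)) + (a - b*sqrt(d)) = 2a
= 2 * (-42)
= -84

-84


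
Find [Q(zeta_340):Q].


The degree equals Euler's totient phi(340).
340 = 2^2 * 5 * 17
phi(340) = 128

128


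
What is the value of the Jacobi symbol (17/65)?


Compute (17/65) via quadratic reciprocity:
  reciprocity: (17/65) -> +(65/17)
  reduce: (14/17)
  pull out 2: (2/17) = +1  (since 17 mod 8 = 1)
  reciprocity: (7/17) -> +(17/7)
  reduce: (3/7)
  reciprocity: (3/7) -> -(7/3)
  reduce: (1/3)
  (1/3) = 1
Product of signs = -1

-1


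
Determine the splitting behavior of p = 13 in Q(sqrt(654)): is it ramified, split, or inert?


K = Q(sqrt(654)). Since d mod 4 = 2, disc(K) = 2616.
Check p | disc: 2616 mod 13 = 3.
p does not divide disc. Compute Legendre symbol (d/p):
4^((13-1)/2) mod 13 = 1
(d/p) = 1, so p splits: (p) = P*P' with e=1, f=1, g=2.
Therefore p is split.

split


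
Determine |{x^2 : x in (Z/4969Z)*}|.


For prime p, the number of non-zero quadratic residues is (p-1)/2.
= (4969-1)/2
= 2484

2484


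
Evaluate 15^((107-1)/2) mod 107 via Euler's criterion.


p = 107 is prime and the exponent is (p-1)/2 = 53, so by Euler's criterion 15^53 = (15/107) = +1 or -1 mod 107.
Compute by square-and-multiply:
  53 = 32 + 16 + 4 + 1 (binary 110101)
  Repeated squaring mod 107: 15^1 = 15, 15^2 = 11, 15^4 = 14, 15^8 = 89, 15^16 = 3, 15^32 = 9
  15^53 = 15^32 * 15^16 * 15^4 * 15^1 = 9 * 3 * 14 * 15 mod 107
    9 * 3 = 27 = 27 mod 107
    27 * 14 = 378 = 57 mod 107
    57 * 15 = 855 = 106 mod 107
  15^53 = 106 mod 107
Result 106 = p - 1 = -1 mod 107: 15 is a quadratic non-residue mod 107. As a residue in [0, p-1] the value is 106.
15^53 mod 107 = 106

106


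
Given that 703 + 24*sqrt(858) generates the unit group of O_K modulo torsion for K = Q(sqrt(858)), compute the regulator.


epsilon = 703 + 24*sqrt(858)
= 1405.9993
R = ln(1405.9993)
= 7.2485

7.2485


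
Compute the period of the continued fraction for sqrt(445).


Run the CF algorithm for sqrt(445).
a_0 = floor(sqrt(445)) = 21; set m_0=0, q_0=1.
Recurrence: m' = q*a - m,  q' = (d - m'^2)/q,  a' = floor((a_0 + m')/q').
  step 1: m=21, q=4, a=10
  step 2: m=19, q=21, a=1
  step 3: m=2, q=21, a=1
  step 4: m=19, q=4, a=10
  step 5: m=21, q=1, a=42
a_5 = 2*a_0 = 42, so the period closes here.
sqrt(445) = [21; 10, 1, 1, 10, 42]
Period length = 5

5


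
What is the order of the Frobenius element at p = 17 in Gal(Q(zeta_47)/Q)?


The Frobenius at p in Gal(Q(zeta_n)/Q) = (Z/nZ)* is the class of p, so its order is ord_47(17), the smallest k >= 1 with 17^k = 1 mod 47.
n = 47 = 47, phi(47) = 46; the order divides phi(n).
Divisors of 46: 1, 2, 23, 46
Repeated squaring mod 47: 17^1 = 17, 17^2 = 7, 17^4 = 2, 17^8 = 4, 17^16 = 16, 17^32 = 21
Test divisors in increasing order:
  k=1: 17^1 = 17 mod 47
  k=2: 17^2 = 7 mod 47
  k=23: 17^23 = 16 * 2 * 7 * 17 = 1 mod 47  <- first divisor giving 1
Order = 23

23


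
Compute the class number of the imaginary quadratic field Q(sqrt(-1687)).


K = Q(sqrt(-1687)). d mod 4 = 1, so D = disc(K) = d = -1687
h(K) equals the number of primitive reduced positive-definite forms (a, b, c) = a*x^2 + b*x*y + c*y^2 with b^2 - 4ac = D,
where reduced means |b| <= a <= c, with b >= 0 whenever |b| = a or a = c, and primitive means gcd(a, b, c) = 1.
Reduced forces 3a^2 <= |D| = 1687, so 1 <= a <= 23; b must have the parity of D, and c = (b^2 - D)/(4a) must be an integer >= a.
Enumerate a = 1..23, b in [-a, a]:
  a=1: (1, 1, 422)  [1]
  a=2: (2, -1, 211), (2, 1, 211)  [2]
  a=3: none
  a=4: (4, -3, 106), (4, 3, 106)  [2]
  a=5..6: none
  a=7: (7, 7, 62)  [1]
  a=8: (8, -3, 53), (8, 3, 53)  [2]
  a=9..12: none
  a=13: (13, -9, 34), (13, 9, 34)  [2]
  a=14: (14, -7, 31), (14, 7, 31)  [2]
  a=15: none
  a=16: (16, -13, 29), (16, 13, 29)  [2]
  a=17: (17, -9, 26), (17, 9, 26)  [2]
  a=18: none
  a=19: (19, -17, 26), (19, 17, 26)  [2]
  a=20..23: none
Total reduced forms: 1 + 2 + 2 + 1 + 2 + 2 + 2 + 2 + 2 + 2 = 18
h = 18

18


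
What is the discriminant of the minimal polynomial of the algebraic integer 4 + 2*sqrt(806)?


The element 4 + 2*sqrt(806) has minimal polynomial:
x^2 - 8*x - 3208
Discriminant = (-8)^2 - 4*(-3208)
= 64 + 12832
= 12896

12896


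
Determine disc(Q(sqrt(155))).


For K = Q(sqrt(d)) with d squarefree: disc(K) = d if d = 1 mod 4, and disc(K) = 4d if d = 2 or 3 mod 4.
Here d = 155, and d mod 4 = 3.
d = 3 mod 4, not 1 (O_K = Z[sqrt(d)]), so disc(K) = 4d = 4 * (155) = 620

620


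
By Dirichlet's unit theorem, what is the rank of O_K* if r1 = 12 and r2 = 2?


By Dirichlet's unit theorem:
rank = r1 + r2 - 1
= 12 + 2 - 1
= 13

13


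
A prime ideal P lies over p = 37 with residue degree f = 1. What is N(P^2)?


N(P^a) = p^(a*f)
= 37^(2*1)
= 37^2
= 1369

1369


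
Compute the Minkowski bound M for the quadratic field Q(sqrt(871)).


d = 871, d mod 4 = 3, so disc(K) = 4d = 3484; |disc(K)| = 3484
Real quadratic field, so n = 2, s = r2 = 0, r1 = 2
M = (n!/n^n) * (4/pi)^s * sqrt(|disc(K)|) = (2!/2^2) * (4/pi)^0 * sqrt(3484)
= 0.5 * 1.000000 * 59.025418
= 29.5127

29.5127


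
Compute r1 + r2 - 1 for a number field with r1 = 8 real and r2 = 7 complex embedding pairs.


By Dirichlet's unit theorem:
rank = r1 + r2 - 1
= 8 + 7 - 1
= 14

14


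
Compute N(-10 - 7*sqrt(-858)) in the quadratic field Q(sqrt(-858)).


N(a + b*sqrt(d)) = a^2 - d*b^2
= (-10)^2 - (-858)*(-7)^2
= 100 + 42042
= 42142

42142


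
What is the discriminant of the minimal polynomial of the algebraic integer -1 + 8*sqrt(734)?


The element -1 + 8*sqrt(734) has minimal polynomial:
x^2 + 2*x - 46975
Discriminant = (2)^2 - 4*(-46975)
= 4 + 187900
= 187904

187904


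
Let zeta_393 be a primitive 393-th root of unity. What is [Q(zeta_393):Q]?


The degree equals Euler's totient phi(393).
393 = 3 * 131
phi(393) = 260

260


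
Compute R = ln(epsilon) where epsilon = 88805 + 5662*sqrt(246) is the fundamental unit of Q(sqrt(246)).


epsilon = 88805 + 5662*sqrt(246)
= 177610.0000
R = ln(177610.0000)
= 12.0873

12.0873


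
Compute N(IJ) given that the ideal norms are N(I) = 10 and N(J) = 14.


N(IJ) = N(I) * N(J)
= 10 * 14
= 140

140


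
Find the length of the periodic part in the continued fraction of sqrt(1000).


Run the CF algorithm for sqrt(1000).
a_0 = floor(sqrt(1000)) = 31; set m_0=0, q_0=1.
Recurrence: m' = q*a - m,  q' = (d - m'^2)/q,  a' = floor((a_0 + m')/q').
  step 1: m=31, q=39, a=1
  step 2: m=8, q=24, a=1
  step 3: m=16, q=31, a=1
  step 4: m=15, q=25, a=1
  step 5: m=10, q=36, a=1
  step 6: m=26, q=9, a=6
  step 7: m=28, q=24, a=2
  step 8: m=20, q=25, a=2
  step 9: m=30, q=4, a=15
  step 10: m=30, q=25, a=2
  step 11: m=20, q=24, a=2
  step 12: m=28, q=9, a=6
  step 13: m=26, q=36, a=1
  step 14: m=10, q=25, a=1
  step 15: m=15, q=31, a=1
  step 16: m=16, q=24, a=1
  step 17: m=8, q=39, a=1
  step 18: m=31, q=1, a=62
a_18 = 2*a_0 = 62, so the period closes here.
sqrt(1000) = [31; 1, 1, 1, 1, 1, 6, 2, 2, 15, 2, 2, 6, 1, 1, 1, 1, 1, 62]
Period length = 18

18


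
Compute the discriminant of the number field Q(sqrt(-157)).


For K = Q(sqrt(d)) with d squarefree: disc(K) = d if d = 1 mod 4, and disc(K) = 4d if d = 2 or 3 mod 4.
Here d = -157, and d mod 4 = 3.
d = 3 mod 4, not 1 (O_K = Z[sqrt(d)]), so disc(K) = 4d = 4 * (-157) = -628

-628


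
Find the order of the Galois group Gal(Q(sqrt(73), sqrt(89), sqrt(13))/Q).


The 3 square roots of distinct primes are multiplicatively independent over Q,
so [K:Q] = 2^3 and Gal(K/Q) is isomorphic to (Z/2Z)^3.
|Gal| = 2^3 = 8

8


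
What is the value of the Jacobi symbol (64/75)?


Compute (64/75) via quadratic reciprocity:
  pull out 2: (2/75) = -1  (since 75 mod 8 = 3)
  pull out 2: (2/75) = -1  (since 75 mod 8 = 3)
  pull out 2: (2/75) = -1  (since 75 mod 8 = 3)
  pull out 2: (2/75) = -1  (since 75 mod 8 = 3)
  pull out 2: (2/75) = -1  (since 75 mod 8 = 3)
  pull out 2: (2/75) = -1  (since 75 mod 8 = 3)
  (1/75) = 1
Product of signs = 1

1


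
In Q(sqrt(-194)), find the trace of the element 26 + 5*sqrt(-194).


Tr(a + b*sqrt(d)) = (a + b*sqrt(d)) + (a - b*sqrt(d)) = 2a
= 2 * (26)
= 52

52


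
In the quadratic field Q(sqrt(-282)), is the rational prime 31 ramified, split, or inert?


K = Q(sqrt(-282)). Since d mod 4 = 2, disc(K) = -1128.
Check p | disc: -1128 mod 31 = 19.
p does not divide disc. Compute Legendre symbol (d/p):
28^((31-1)/2) mod 31 = 1
(d/p) = 1, so p splits: (p) = P*P' with e=1, f=1, g=2.
Therefore p is split.

split


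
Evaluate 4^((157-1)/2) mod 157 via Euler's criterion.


p = 157 is prime and the exponent is (p-1)/2 = 78, so by Euler's criterion 4^78 = (4/157) = +1 or -1 mod 157.
Compute by square-and-multiply:
  78 = 64 + 8 + 4 + 2 (binary 1001110)
  Repeated squaring mod 157: 4^1 = 4, 4^2 = 16, 4^4 = 99, 4^8 = 67, 4^16 = 93, 4^32 = 14, 4^64 = 39
  4^78 = 4^64 * 4^8 * 4^4 * 4^2 = 39 * 67 * 99 * 16 mod 157
    39 * 67 = 2613 = 101 mod 157
    101 * 99 = 9999 = 108 mod 157
    108 * 16 = 1728 = 1 mod 157
  4^78 = 1 mod 157
Result 1: 4 is a quadratic residue mod 157.
4^78 mod 157 = 1

1


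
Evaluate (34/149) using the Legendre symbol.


p = 149 is prime, so compute (34/149) with the reciprocity algorithm (Jacobi-symbol steps: pull out 2s via (2/n), flip via reciprocity, reduce):
  pull out 2: (2/149) = -1  (since 149 mod 8 = 5)
  reciprocity: (17/149) -> +(149/17)
  reduce: (13/17)
  reciprocity: (13/17) -> +(17/13)
  reduce: (4/13)
  pull out 2: (2/13) = -1  (since 13 mod 8 = 5)
  pull out 2: (2/13) = -1  (since 13 mod 8 = 5)
  (1/13) = 1
Product of signs = -1
(34/149) = -1

-1


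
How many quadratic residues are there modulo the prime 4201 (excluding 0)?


For prime p, the number of non-zero quadratic residues is (p-1)/2.
= (4201-1)/2
= 2100

2100


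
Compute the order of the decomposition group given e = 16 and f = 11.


|D_P| = e * f
= 16 * 11
= 176

176


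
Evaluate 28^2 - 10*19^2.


x^2 - d*y^2
= 28^2 - 10*19^2
= 784 - 3610
= -2826

-2826


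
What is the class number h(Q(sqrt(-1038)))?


K = Q(sqrt(-1038)). d mod 4 = 2, so D = disc(K) = 4d = -4152
h(K) equals the number of primitive reduced positive-definite forms (a, b, c) = a*x^2 + b*x*y + c*y^2 with b^2 - 4ac = D,
where reduced means |b| <= a <= c, with b >= 0 whenever |b| = a or a = c, and primitive means gcd(a, b, c) = 1.
Reduced forces 3a^2 <= |D| = 4152, so 1 <= a <= 37; b must have the parity of D, and c = (b^2 - D)/(4a) must be an integer >= a.
Enumerate a = 1..37, b in [-a, a]:
  a=1: (1, 0, 1038)  [1]
  a=2: (2, 0, 519)  [1]
  a=3: (3, 0, 346)  [1]
  a=4..5: none
  a=6: (6, 0, 173)  [1]
  a=7..16: none
  a=17: (17, -8, 62), (17, 8, 62)  [2]
  a=18: none
  a=19: (19, -16, 58), (19, 16, 58)  [2]
  a=20..28: none
  a=29: (29, -16, 38), (29, 16, 38)  [2]
  a=30: none
  a=31: (31, -8, 34), (31, 8, 34)  [2]
  a=32..37: none
Total reduced forms: 1 + 1 + 1 + 1 + 2 + 2 + 2 + 2 = 12
h = 12

12


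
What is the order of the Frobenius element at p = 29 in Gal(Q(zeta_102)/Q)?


The Frobenius at p in Gal(Q(zeta_n)/Q) = (Z/nZ)* is the class of p, so its order is ord_102(29), the smallest k >= 1 with 29^k = 1 mod 102.
n = 102 = 2 * 3 * 17, phi(102) = 32; the order divides phi(n).
Divisors of 32: 1, 2, 4, 8, 16, 32
Repeated squaring mod 102: 29^1 = 29, 29^2 = 25, 29^4 = 13, 29^8 = 67, 29^16 = 1, 29^32 = 1
Test divisors in increasing order:
  k=1: 29^1 = 29 mod 102
  k=2: 29^2 = 25 mod 102
  k=4: 29^4 = 13 mod 102
  k=8: 29^8 = 67 mod 102
  k=16: 29^16 = 1 mod 102  <- first divisor giving 1
Order = 16

16


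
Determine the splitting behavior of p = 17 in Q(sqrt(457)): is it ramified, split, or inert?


K = Q(sqrt(457)). Since d mod 4 = 1, disc(K) = 457.
Check p | disc: 457 mod 17 = 15.
p does not divide disc. Compute Legendre symbol (d/p):
15^((17-1)/2) mod 17 = 1
(d/p) = 1, so p splits: (p) = P*P' with e=1, f=1, g=2.
Therefore p is split.

split


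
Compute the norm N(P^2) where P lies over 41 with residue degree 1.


N(P^a) = p^(a*f)
= 41^(2*1)
= 41^2
= 1681

1681


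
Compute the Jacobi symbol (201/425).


Compute (201/425) via quadratic reciprocity:
  reciprocity: (201/425) -> +(425/201)
  reduce: (23/201)
  reciprocity: (23/201) -> +(201/23)
  reduce: (17/23)
  reciprocity: (17/23) -> +(23/17)
  reduce: (6/17)
  pull out 2: (2/17) = +1  (since 17 mod 8 = 1)
  reciprocity: (3/17) -> +(17/3)
  reduce: (2/3)
  pull out 2: (2/3) = -1  (since 3 mod 8 = 3)
  (1/3) = 1
Product of signs = -1

-1


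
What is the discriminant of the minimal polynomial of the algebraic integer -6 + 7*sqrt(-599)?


The element -6 + 7*sqrt(-599) has minimal polynomial:
x^2 + 12*x + 29387
Discriminant = (12)^2 - 4*(29387)
= 144 - 117548
= -117404

-117404


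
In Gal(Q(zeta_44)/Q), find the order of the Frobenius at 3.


The Frobenius at p in Gal(Q(zeta_n)/Q) = (Z/nZ)* is the class of p, so its order is ord_44(3), the smallest k >= 1 with 3^k = 1 mod 44.
n = 44 = 2^2 * 11, phi(44) = 20; the order divides phi(n).
Divisors of 20: 1, 2, 4, 5, 10, 20
Repeated squaring mod 44: 3^1 = 3, 3^2 = 9, 3^4 = 37, 3^8 = 5, 3^16 = 25
Test divisors in increasing order:
  k=1: 3^1 = 3 mod 44
  k=2: 3^2 = 9 mod 44
  k=4: 3^4 = 37 mod 44
  k=5: 3^5 = 37 * 3 = 23 mod 44
  k=10: 3^10 = 5 * 9 = 1 mod 44  <- first divisor giving 1
Order = 10

10


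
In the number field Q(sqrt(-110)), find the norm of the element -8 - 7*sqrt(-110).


N(a + b*sqrt(d)) = a^2 - d*b^2
= (-8)^2 - (-110)*(-7)^2
= 64 + 5390
= 5454

5454


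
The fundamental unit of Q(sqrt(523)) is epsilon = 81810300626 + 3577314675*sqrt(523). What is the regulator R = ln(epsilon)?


epsilon = 81810300626 + 3577314675*sqrt(523)
= 1.6362e+11
R = ln(1.6362e+11)
= 25.8208

25.8208


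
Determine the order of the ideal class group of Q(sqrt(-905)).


K = Q(sqrt(-905)). d mod 4 = 3, so D = disc(K) = 4d = -3620
h(K) equals the number of primitive reduced positive-definite forms (a, b, c) = a*x^2 + b*x*y + c*y^2 with b^2 - 4ac = D,
where reduced means |b| <= a <= c, with b >= 0 whenever |b| = a or a = c, and primitive means gcd(a, b, c) = 1.
Reduced forces 3a^2 <= |D| = 3620, so 1 <= a <= 34; b must have the parity of D, and c = (b^2 - D)/(4a) must be an integer >= a.
Enumerate a = 1..34, b in [-a, a]:
  a=1: (1, 0, 905)  [1]
  a=2: (2, 2, 453)  [1]
  a=3: (3, -2, 302), (3, 2, 302)  [2]
  a=4: none
  a=5: (5, 0, 181)  [1]
  a=6: (6, -2, 151), (6, 2, 151)  [2]
  a=7..8: none
  a=9: (9, -4, 101), (9, 4, 101)  [2]
  a=10: (10, 10, 93)  [1]
  a=11..14: none
  a=15: (15, -10, 62), (15, 10, 62)  [2]
  a=16: none
  a=17: (17, -16, 57), (17, 16, 57)  [2]
  a=18: (18, -14, 53), (18, 14, 53)  [2]
  a=19: (19, -16, 51), (19, 16, 51)  [2]
  a=20..26: none
  a=27: (27, -22, 38), (27, 22, 38)  [2]
  a=28: none
  a=29: (29, -18, 34), (29, 18, 34)  [2]
  a=30: (30, -10, 31), (30, 10, 31)  [2]
  a=31..34: none
Total reduced forms: 1 + 1 + 2 + 1 + 2 + 2 + 1 + 2 + 2 + 2 + 2 + 2 + 2 + 2 = 24
h = 24

24


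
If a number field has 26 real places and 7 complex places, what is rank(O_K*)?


By Dirichlet's unit theorem:
rank = r1 + r2 - 1
= 26 + 7 - 1
= 32

32


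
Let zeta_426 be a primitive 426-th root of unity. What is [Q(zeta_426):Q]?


The degree equals Euler's totient phi(426).
426 = 2 * 3 * 71
phi(426) = 140

140


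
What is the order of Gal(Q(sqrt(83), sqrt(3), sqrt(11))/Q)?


The 3 square roots of distinct primes are multiplicatively independent over Q,
so [K:Q] = 2^3 and Gal(K/Q) is isomorphic to (Z/2Z)^3.
|Gal| = 2^3 = 8

8


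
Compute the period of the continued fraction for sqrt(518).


Run the CF algorithm for sqrt(518).
a_0 = floor(sqrt(518)) = 22; set m_0=0, q_0=1.
Recurrence: m' = q*a - m,  q' = (d - m'^2)/q,  a' = floor((a_0 + m')/q').
  step 1: m=22, q=34, a=1
  step 2: m=12, q=11, a=3
  step 3: m=21, q=7, a=6
  step 4: m=21, q=11, a=3
  step 5: m=12, q=34, a=1
  step 6: m=22, q=1, a=44
a_6 = 2*a_0 = 44, so the period closes here.
sqrt(518) = [22; 1, 3, 6, 3, 1, 44]
Period length = 6

6


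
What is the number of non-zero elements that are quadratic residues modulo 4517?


For prime p, the number of non-zero quadratic residues is (p-1)/2.
= (4517-1)/2
= 2258

2258


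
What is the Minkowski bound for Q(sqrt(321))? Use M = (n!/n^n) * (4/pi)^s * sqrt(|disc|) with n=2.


d = 321, d mod 4 = 1, so disc(K) = d = 321; |disc(K)| = 321
Real quadratic field, so n = 2, s = r2 = 0, r1 = 2
M = (n!/n^n) * (4/pi)^s * sqrt(|disc(K)|) = (2!/2^2) * (4/pi)^0 * sqrt(321)
= 0.5 * 1.000000 * 17.916473
= 8.9582

8.9582


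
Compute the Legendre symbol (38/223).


p = 223 is prime, so compute (38/223) with the reciprocity algorithm (Jacobi-symbol steps: pull out 2s via (2/n), flip via reciprocity, reduce):
  pull out 2: (2/223) = +1  (since 223 mod 8 = 7)
  reciprocity: (19/223) -> -(223/19)
  reduce: (14/19)
  pull out 2: (2/19) = -1  (since 19 mod 8 = 3)
  reciprocity: (7/19) -> -(19/7)
  reduce: (5/7)
  reciprocity: (5/7) -> +(7/5)
  reduce: (2/5)
  pull out 2: (2/5) = -1  (since 5 mod 8 = 5)
  (1/5) = 1
Product of signs = 1
(38/223) = 1

1


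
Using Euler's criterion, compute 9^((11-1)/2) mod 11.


p = 11 is prime and the exponent is (p-1)/2 = 5, so by Euler's criterion 9^5 = (9/11) = +1 or -1 mod 11.
Compute by square-and-multiply:
  5 = 4 + 1 (binary 101)
  Repeated squaring mod 11: 9^1 = 9, 9^2 = 4, 9^4 = 5
  9^5 = 9^4 * 9^1 = 5 * 9 mod 11
    5 * 9 = 45 = 1 mod 11
  9^5 = 1 mod 11
Result 1: 9 is a quadratic residue mod 11.
9^5 mod 11 = 1

1


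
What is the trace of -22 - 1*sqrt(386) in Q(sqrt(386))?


Tr(a + b*sqrt(d)) = (a + b*sqrt(d)) + (a - b*sqrt(d)) = 2a
= 2 * (-22)
= -44

-44


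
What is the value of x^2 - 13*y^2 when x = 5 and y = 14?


x^2 - d*y^2
= 5^2 - 13*14^2
= 25 - 2548
= -2523

-2523


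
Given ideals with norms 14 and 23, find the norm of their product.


N(IJ) = N(I) * N(J)
= 14 * 23
= 322

322


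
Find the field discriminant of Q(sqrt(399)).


For K = Q(sqrt(d)) with d squarefree: disc(K) = d if d = 1 mod 4, and disc(K) = 4d if d = 2 or 3 mod 4.
Here d = 399, and d mod 4 = 3.
d = 3 mod 4, not 1 (O_K = Z[sqrt(d)]), so disc(K) = 4d = 4 * (399) = 1596

1596


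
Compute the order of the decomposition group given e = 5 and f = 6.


|D_P| = e * f
= 5 * 6
= 30

30


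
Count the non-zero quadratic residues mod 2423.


For prime p, the number of non-zero quadratic residues is (p-1)/2.
= (2423-1)/2
= 1211

1211


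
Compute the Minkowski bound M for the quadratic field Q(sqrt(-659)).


d = -659, d mod 4 = 1, so disc(K) = d = -659; |disc(K)| = 659
Imaginary quadratic field, so n = 2, s = r2 = 1, r1 = 0
M = (n!/n^n) * (4/pi)^s * sqrt(|disc(K)|) = (2!/2^2) * (4/pi)^1 * sqrt(659)
= 0.5 * 1.273240 * 25.670995
= 16.3427

16.3427


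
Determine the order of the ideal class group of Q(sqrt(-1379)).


K = Q(sqrt(-1379)). d mod 4 = 1, so D = disc(K) = d = -1379
h(K) equals the number of primitive reduced positive-definite forms (a, b, c) = a*x^2 + b*x*y + c*y^2 with b^2 - 4ac = D,
where reduced means |b| <= a <= c, with b >= 0 whenever |b| = a or a = c, and primitive means gcd(a, b, c) = 1.
Reduced forces 3a^2 <= |D| = 1379, so 1 <= a <= 21; b must have the parity of D, and c = (b^2 - D)/(4a) must be an integer >= a.
Enumerate a = 1..21, b in [-a, a]:
  a=1: (1, 1, 345)  [1]
  a=2: none
  a=3: (3, -1, 115), (3, 1, 115)  [2]
  a=4: none
  a=5: (5, -1, 69), (5, 1, 69)  [2]
  a=6: none
  a=7: (7, 7, 51)  [1]
  a=8: none
  a=9: (9, -5, 39), (9, 5, 39)  [2]
  a=10..12: none
  a=13: (13, -5, 27), (13, 5, 27)  [2]
  a=14: none
  a=15: (15, -11, 25), (15, -1, 23), (15, 1, 23), (15, 11, 25)  [4]
  a=16: none
  a=17: (17, -7, 21), (17, 7, 21)  [2]
  a=18..21: none
Total reduced forms: 1 + 2 + 2 + 1 + 2 + 2 + 4 + 2 = 16
h = 16

16


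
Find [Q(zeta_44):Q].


The degree equals Euler's totient phi(44).
44 = 2^2 * 11
phi(44) = 20

20


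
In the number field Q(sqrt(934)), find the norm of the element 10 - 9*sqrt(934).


N(a + b*sqrt(d)) = a^2 - d*b^2
= (10)^2 - (934)*(-9)^2
= 100 - 75654
= -75554

-75554


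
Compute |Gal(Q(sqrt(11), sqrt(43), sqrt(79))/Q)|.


The 3 square roots of distinct primes are multiplicatively independent over Q,
so [K:Q] = 2^3 and Gal(K/Q) is isomorphic to (Z/2Z)^3.
|Gal| = 2^3 = 8

8


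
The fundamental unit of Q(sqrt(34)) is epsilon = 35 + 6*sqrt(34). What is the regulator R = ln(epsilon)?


epsilon = 35 + 6*sqrt(34)
= 69.9857
R = ln(69.9857)
= 4.2483

4.2483


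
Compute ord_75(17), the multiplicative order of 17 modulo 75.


We want ord_75(17), the smallest k >= 1 with 17^k = 1 mod 75.
n = 75 = 3 * 5^2, phi(75) = 40; the order divides phi(n).
Divisors of 40: 1, 2, 4, 5, 8, 10, 20, 40
Repeated squaring mod 75: 17^1 = 17, 17^2 = 64, 17^4 = 46, 17^8 = 16, 17^16 = 31, 17^32 = 61
Test divisors in increasing order:
  k=1: 17^1 = 17 mod 75
  k=2: 17^2 = 64 mod 75
  k=4: 17^4 = 46 mod 75
  k=5: 17^5 = 46 * 17 = 32 mod 75
  k=8: 17^8 = 16 mod 75
  k=10: 17^10 = 16 * 64 = 49 mod 75
  k=20: 17^20 = 31 * 46 = 1 mod 75  <- first divisor giving 1
Order = 20

20


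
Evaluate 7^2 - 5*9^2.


x^2 - d*y^2
= 7^2 - 5*9^2
= 49 - 405
= -356

-356


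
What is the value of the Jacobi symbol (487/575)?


Compute (487/575) via quadratic reciprocity:
  reciprocity: (487/575) -> -(575/487)
  reduce: (88/487)
  pull out 2: (2/487) = +1  (since 487 mod 8 = 7)
  pull out 2: (2/487) = +1  (since 487 mod 8 = 7)
  pull out 2: (2/487) = +1  (since 487 mod 8 = 7)
  reciprocity: (11/487) -> -(487/11)
  reduce: (3/11)
  reciprocity: (3/11) -> -(11/3)
  reduce: (2/3)
  pull out 2: (2/3) = -1  (since 3 mod 8 = 3)
  (1/3) = 1
Product of signs = 1

1


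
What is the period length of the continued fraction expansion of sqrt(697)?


Run the CF algorithm for sqrt(697).
a_0 = floor(sqrt(697)) = 26; set m_0=0, q_0=1.
Recurrence: m' = q*a - m,  q' = (d - m'^2)/q,  a' = floor((a_0 + m')/q').
  step 1: m=26, q=21, a=2
  step 2: m=16, q=21, a=2
  step 3: m=26, q=1, a=52
a_3 = 2*a_0 = 52, so the period closes here.
sqrt(697) = [26; 2, 2, 52]
Period length = 3

3


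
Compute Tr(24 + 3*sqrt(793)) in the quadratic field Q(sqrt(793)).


Tr(a + b*sqrt(d)) = (a + b*sqrt(d)) + (a - b*sqrt(d)) = 2a
= 2 * (24)
= 48

48


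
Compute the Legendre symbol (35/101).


p = 101 is prime, so compute (35/101) with the reciprocity algorithm (Jacobi-symbol steps: pull out 2s via (2/n), flip via reciprocity, reduce):
  reciprocity: (35/101) -> +(101/35)
  reduce: (31/35)
  reciprocity: (31/35) -> -(35/31)
  reduce: (4/31)
  pull out 2: (2/31) = +1  (since 31 mod 8 = 7)
  pull out 2: (2/31) = +1  (since 31 mod 8 = 7)
  (1/31) = 1
Product of signs = -1
(35/101) = -1

-1


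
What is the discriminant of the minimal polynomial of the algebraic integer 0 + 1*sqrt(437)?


The element 0 + 1*sqrt(437) has minimal polynomial:
x^2 + 0*x - 437
Discriminant = (0)^2 - 4*(-437)
= 0 + 1748
= 1748

1748


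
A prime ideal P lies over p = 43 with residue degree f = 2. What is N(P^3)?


N(P^a) = p^(a*f)
= 43^(3*2)
= 43^6
= 6321363049

6321363049


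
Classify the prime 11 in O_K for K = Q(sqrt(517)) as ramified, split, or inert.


K = Q(sqrt(517)). Since d mod 4 = 1, disc(K) = 517.
Check p | disc: 517 mod 11 = 0.
p divides disc, so p ramifies: (p) = P^2 with e=2, f=1, g=1.
Therefore p is ramified.

ramified


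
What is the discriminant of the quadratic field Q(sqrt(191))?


For K = Q(sqrt(d)) with d squarefree: disc(K) = d if d = 1 mod 4, and disc(K) = 4d if d = 2 or 3 mod 4.
Here d = 191, and d mod 4 = 3.
d = 3 mod 4, not 1 (O_K = Z[sqrt(d)]), so disc(K) = 4d = 4 * (191) = 764

764


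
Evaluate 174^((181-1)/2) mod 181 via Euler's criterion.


p = 181 is prime and the exponent is (p-1)/2 = 90, so by Euler's criterion 174^90 = (174/181) = +1 or -1 mod 181.
Compute by square-and-multiply:
  90 = 64 + 16 + 8 + 2 (binary 1011010)
  Repeated squaring mod 181: 174^1 = 174, 174^2 = 49, 174^4 = 48, 174^8 = 132, 174^16 = 48, 174^32 = 132, 174^64 = 48
  174^90 = 174^64 * 174^16 * 174^8 * 174^2 = 48 * 48 * 132 * 49 mod 181
    48 * 48 = 2304 = 132 mod 181
    132 * 132 = 17424 = 48 mod 181
    48 * 49 = 2352 = 180 mod 181
  174^90 = 180 mod 181
Result 180 = p - 1 = -1 mod 181: 174 is a quadratic non-residue mod 181. As a residue in [0, p-1] the value is 180.
174^90 mod 181 = 180

180


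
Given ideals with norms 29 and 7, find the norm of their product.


N(IJ) = N(I) * N(J)
= 29 * 7
= 203

203


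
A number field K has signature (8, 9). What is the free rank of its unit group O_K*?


By Dirichlet's unit theorem:
rank = r1 + r2 - 1
= 8 + 9 - 1
= 16

16


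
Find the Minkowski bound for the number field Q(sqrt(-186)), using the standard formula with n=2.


d = -186, d mod 4 = 2, so disc(K) = 4d = -744; |disc(K)| = 744
Imaginary quadratic field, so n = 2, s = r2 = 1, r1 = 0
M = (n!/n^n) * (4/pi)^s * sqrt(|disc(K)|) = (2!/2^2) * (4/pi)^1 * sqrt(744)
= 0.5 * 1.273240 * 27.276363
= 17.3647

17.3647


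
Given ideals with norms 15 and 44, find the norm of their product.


N(IJ) = N(I) * N(J)
= 15 * 44
= 660

660


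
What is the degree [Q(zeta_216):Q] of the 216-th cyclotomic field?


The degree equals Euler's totient phi(216).
216 = 2^3 * 3^3
phi(216) = 72

72


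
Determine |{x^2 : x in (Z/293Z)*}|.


For prime p, the number of non-zero quadratic residues is (p-1)/2.
= (293-1)/2
= 146

146


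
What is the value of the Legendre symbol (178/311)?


p = 311 is prime, so compute (178/311) with the reciprocity algorithm (Jacobi-symbol steps: pull out 2s via (2/n), flip via reciprocity, reduce):
  pull out 2: (2/311) = +1  (since 311 mod 8 = 7)
  reciprocity: (89/311) -> +(311/89)
  reduce: (44/89)
  pull out 2: (2/89) = +1  (since 89 mod 8 = 1)
  pull out 2: (2/89) = +1  (since 89 mod 8 = 1)
  reciprocity: (11/89) -> +(89/11)
  reduce: (1/11)
  (1/11) = 1
Product of signs = 1
(178/311) = 1

1


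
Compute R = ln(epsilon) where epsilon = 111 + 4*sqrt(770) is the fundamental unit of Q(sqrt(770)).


epsilon = 111 + 4*sqrt(770)
= 221.9955
R = ln(221.9955)
= 5.4027

5.4027


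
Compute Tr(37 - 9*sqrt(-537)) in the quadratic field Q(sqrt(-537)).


Tr(a + b*sqrt(d)) = (a + b*sqrt(d)) + (a - b*sqrt(d)) = 2a
= 2 * (37)
= 74

74


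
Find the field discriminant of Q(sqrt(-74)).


For K = Q(sqrt(d)) with d squarefree: disc(K) = d if d = 1 mod 4, and disc(K) = 4d if d = 2 or 3 mod 4.
Here d = -74, and d mod 4 = 2.
d = 2 mod 4, not 1 (O_K = Z[sqrt(d)]), so disc(K) = 4d = 4 * (-74) = -296

-296


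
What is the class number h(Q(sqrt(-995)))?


K = Q(sqrt(-995)). d mod 4 = 1, so D = disc(K) = d = -995
h(K) equals the number of primitive reduced positive-definite forms (a, b, c) = a*x^2 + b*x*y + c*y^2 with b^2 - 4ac = D,
where reduced means |b| <= a <= c, with b >= 0 whenever |b| = a or a = c, and primitive means gcd(a, b, c) = 1.
Reduced forces 3a^2 <= |D| = 995, so 1 <= a <= 18; b must have the parity of D, and c = (b^2 - D)/(4a) must be an integer >= a.
Enumerate a = 1..18, b in [-a, a]:
  a=1: (1, 1, 249)  [1]
  a=2: none
  a=3: (3, -1, 83), (3, 1, 83)  [2]
  a=4: none
  a=5: (5, 5, 51)  [1]
  a=6..8: none
  a=9: (9, -7, 29), (9, 7, 29)  [2]
  a=10..14: none
  a=15: (15, -5, 17), (15, 5, 17)  [2]
  a=16..18: none
Total reduced forms: 1 + 2 + 1 + 2 + 2 = 8
h = 8

8


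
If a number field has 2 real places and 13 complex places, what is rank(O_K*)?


By Dirichlet's unit theorem:
rank = r1 + r2 - 1
= 2 + 13 - 1
= 14

14


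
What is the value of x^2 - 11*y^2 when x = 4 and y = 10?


x^2 - d*y^2
= 4^2 - 11*10^2
= 16 - 1100
= -1084

-1084


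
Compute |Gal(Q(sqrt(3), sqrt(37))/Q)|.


The 2 square roots of distinct primes are multiplicatively independent over Q,
so [K:Q] = 2^2 and Gal(K/Q) is isomorphic to (Z/2Z)^2.
|Gal| = 2^2 = 4

4


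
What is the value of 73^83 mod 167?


p = 167 is prime and the exponent is (p-1)/2 = 83, so by Euler's criterion 73^83 = (73/167) = +1 or -1 mod 167.
Compute by square-and-multiply:
  83 = 64 + 16 + 2 + 1 (binary 1010011)
  Repeated squaring mod 167: 73^1 = 73, 73^2 = 152, 73^4 = 58, 73^8 = 24, 73^16 = 75, 73^32 = 114, 73^64 = 137
  73^83 = 73^64 * 73^16 * 73^2 * 73^1 = 137 * 75 * 152 * 73 mod 167
    137 * 75 = 10275 = 88 mod 167
    88 * 152 = 13376 = 16 mod 167
    16 * 73 = 1168 = 166 mod 167
  73^83 = 166 mod 167
Result 166 = p - 1 = -1 mod 167: 73 is a quadratic non-residue mod 167. As a residue in [0, p-1] the value is 166.
73^83 mod 167 = 166

166
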